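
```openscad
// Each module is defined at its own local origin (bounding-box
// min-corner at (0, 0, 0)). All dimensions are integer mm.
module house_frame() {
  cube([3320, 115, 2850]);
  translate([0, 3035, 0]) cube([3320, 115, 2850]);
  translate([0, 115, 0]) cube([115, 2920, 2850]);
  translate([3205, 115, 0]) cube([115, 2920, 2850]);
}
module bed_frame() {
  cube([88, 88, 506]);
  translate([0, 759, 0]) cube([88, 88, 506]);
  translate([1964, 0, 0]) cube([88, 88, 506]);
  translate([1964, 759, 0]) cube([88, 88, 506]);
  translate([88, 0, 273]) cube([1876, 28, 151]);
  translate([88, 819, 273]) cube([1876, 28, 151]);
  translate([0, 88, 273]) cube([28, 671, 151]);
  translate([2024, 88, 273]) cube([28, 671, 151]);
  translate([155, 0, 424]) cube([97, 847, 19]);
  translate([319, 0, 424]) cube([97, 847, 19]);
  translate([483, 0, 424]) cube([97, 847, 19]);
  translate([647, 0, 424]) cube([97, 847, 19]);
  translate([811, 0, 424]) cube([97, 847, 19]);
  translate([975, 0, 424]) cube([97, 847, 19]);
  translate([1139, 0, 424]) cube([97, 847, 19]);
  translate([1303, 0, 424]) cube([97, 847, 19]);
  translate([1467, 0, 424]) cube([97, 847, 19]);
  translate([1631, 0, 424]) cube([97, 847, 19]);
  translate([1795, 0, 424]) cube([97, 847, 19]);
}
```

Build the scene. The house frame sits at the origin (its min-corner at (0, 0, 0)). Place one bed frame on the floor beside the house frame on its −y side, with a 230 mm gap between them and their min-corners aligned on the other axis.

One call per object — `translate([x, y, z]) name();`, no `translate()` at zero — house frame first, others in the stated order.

house_frame();
translate([0, -1077, 0]) bed_frame();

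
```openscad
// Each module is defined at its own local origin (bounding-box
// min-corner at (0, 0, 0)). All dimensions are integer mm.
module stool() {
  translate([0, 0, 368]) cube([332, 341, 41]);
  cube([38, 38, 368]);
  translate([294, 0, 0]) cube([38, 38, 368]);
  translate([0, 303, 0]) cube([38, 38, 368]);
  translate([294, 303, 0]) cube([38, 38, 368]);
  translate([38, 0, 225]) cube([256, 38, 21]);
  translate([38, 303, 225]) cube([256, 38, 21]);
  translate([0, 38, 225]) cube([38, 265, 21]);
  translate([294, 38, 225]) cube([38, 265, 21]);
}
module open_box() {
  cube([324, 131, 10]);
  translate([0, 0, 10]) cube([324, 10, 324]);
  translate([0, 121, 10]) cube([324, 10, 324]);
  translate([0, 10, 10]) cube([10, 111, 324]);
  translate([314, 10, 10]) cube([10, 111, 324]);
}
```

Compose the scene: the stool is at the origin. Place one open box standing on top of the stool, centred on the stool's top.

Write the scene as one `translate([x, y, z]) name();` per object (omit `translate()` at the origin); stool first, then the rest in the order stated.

stool();
translate([4, 105, 409]) open_box();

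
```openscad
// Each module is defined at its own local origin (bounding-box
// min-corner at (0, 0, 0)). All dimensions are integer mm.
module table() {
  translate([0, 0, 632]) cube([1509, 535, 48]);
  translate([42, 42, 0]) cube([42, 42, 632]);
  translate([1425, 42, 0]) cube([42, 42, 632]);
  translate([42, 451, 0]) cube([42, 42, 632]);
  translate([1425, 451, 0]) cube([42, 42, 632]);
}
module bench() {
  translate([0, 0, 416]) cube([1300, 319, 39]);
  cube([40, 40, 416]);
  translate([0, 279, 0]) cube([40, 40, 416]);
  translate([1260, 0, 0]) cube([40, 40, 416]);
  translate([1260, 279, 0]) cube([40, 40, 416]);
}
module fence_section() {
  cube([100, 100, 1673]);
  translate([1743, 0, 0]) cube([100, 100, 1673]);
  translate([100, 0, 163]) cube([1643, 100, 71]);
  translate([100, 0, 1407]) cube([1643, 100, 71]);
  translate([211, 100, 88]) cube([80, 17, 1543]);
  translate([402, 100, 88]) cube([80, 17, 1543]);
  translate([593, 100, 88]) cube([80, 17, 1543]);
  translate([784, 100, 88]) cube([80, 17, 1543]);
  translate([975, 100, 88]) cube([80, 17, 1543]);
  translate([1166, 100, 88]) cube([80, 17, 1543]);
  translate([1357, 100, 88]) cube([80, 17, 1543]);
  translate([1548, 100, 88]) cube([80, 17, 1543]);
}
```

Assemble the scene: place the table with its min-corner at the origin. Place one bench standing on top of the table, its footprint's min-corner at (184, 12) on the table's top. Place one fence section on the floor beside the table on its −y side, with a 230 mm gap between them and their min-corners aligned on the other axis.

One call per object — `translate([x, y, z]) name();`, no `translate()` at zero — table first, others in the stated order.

table();
translate([184, 12, 680]) bench();
translate([0, -347, 0]) fence_section();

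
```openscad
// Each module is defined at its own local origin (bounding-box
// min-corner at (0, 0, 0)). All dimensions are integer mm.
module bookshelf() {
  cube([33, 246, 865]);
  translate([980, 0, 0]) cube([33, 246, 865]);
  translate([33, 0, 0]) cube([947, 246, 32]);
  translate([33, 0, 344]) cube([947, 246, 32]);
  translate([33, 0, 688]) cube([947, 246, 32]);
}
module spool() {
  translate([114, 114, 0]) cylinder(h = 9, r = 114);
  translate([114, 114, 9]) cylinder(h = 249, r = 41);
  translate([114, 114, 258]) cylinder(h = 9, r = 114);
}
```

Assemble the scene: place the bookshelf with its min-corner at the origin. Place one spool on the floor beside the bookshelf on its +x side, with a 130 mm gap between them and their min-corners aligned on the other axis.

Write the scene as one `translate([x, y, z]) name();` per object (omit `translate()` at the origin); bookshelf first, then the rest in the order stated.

bookshelf();
translate([1143, 0, 0]) spool();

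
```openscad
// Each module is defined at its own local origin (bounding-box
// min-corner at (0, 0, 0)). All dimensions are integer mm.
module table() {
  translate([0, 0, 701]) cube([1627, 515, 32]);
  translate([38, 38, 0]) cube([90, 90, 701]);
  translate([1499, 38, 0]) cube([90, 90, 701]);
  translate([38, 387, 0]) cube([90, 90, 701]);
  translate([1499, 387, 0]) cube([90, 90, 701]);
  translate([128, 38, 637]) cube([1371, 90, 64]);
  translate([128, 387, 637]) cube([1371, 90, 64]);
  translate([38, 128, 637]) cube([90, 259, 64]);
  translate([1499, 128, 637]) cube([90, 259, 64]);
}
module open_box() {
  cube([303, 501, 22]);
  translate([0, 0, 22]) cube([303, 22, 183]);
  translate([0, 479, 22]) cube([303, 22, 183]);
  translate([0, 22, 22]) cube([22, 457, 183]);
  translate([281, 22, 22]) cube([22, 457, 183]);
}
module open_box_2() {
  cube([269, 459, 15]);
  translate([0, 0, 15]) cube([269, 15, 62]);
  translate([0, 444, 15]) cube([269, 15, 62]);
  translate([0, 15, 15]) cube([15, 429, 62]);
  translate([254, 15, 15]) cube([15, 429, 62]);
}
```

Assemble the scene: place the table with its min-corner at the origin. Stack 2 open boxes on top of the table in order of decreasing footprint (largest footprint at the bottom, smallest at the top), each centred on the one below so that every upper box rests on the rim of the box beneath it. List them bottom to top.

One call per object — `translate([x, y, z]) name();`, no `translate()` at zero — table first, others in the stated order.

table();
translate([662, 7, 733]) open_box();
translate([679, 28, 938]) open_box_2();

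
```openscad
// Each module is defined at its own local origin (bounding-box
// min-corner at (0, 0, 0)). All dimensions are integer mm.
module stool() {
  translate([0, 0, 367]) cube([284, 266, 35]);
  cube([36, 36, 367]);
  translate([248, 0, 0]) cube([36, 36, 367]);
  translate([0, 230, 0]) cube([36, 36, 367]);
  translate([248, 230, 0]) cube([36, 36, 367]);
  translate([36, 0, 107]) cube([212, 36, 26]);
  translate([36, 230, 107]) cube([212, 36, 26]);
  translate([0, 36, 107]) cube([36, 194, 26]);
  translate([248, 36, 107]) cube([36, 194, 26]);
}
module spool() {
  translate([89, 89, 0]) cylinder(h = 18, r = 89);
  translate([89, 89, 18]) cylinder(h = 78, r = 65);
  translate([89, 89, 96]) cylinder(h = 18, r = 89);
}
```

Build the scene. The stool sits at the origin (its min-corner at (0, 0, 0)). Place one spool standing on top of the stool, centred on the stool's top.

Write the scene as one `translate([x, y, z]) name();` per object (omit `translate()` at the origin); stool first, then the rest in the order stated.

stool();
translate([53, 44, 402]) spool();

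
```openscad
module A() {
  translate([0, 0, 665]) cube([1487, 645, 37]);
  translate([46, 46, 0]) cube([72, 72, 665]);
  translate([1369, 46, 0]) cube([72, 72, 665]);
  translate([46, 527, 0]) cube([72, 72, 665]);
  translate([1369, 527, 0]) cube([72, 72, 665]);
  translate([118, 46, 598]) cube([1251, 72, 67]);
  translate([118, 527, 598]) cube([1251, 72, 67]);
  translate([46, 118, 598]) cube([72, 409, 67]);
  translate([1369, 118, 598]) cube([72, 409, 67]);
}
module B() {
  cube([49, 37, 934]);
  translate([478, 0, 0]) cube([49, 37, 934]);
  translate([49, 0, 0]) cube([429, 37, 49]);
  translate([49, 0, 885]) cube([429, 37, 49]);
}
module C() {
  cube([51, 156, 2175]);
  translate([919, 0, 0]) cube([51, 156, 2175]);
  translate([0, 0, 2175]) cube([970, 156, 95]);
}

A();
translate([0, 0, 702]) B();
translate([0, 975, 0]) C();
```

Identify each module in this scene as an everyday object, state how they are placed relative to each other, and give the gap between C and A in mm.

A is a table. B is a picture frame. C is a door frame. The picture frame is on top of the table. The door frame is on the floor beside the table on its +y side. The gap between the door frame and the table is 330 mm.

The door frame's nearest face is 330 mm from the table's +y face.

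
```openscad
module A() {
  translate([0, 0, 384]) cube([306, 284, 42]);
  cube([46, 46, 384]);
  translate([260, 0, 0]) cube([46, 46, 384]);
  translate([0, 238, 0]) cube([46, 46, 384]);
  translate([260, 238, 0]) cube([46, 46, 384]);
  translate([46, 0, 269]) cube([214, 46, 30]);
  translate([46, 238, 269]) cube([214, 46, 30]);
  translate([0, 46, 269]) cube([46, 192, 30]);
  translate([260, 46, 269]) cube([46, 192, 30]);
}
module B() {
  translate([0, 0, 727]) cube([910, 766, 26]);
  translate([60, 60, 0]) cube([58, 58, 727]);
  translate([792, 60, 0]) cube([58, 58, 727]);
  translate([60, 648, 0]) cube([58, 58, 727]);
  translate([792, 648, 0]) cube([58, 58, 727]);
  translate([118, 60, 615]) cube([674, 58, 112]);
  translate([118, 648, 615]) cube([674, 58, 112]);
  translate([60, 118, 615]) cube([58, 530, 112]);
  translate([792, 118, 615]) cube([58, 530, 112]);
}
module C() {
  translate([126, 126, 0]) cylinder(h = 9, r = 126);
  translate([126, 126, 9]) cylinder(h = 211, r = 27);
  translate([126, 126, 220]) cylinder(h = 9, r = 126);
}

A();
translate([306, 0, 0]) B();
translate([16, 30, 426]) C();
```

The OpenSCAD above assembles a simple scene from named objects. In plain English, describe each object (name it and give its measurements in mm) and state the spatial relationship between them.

A is a four-legged stool. The seat is 306×284 mm, 42 mm thick, top at z = 426 mm. It stands on four square legs, each 46×46 mm in cross-section, from z = 0 to the seat underside, each flush with a corner of the seat. Four stretchers, 46 mm wide and 30 mm tall, connect adjacent legs with their undersides at z = 269 mm, each running between the inner faces of the legs it joins and aligned with the legs' outer faces on the other axis.

B is a table with a 910×766 mm rectangular top, 26 mm thick, top surface at z = 753 mm, supported by four 58×58 mm square legs, each inset 60 mm from the nearest pair of top edges, running from the floor. Four apron rails, 58 mm thick and 112 mm tall, run between adjacent legs with their top edges flush with the underside of the top and their outer faces flush with the legs' outer faces.

C is a spool: two coaxial disc flanges of radius 126 mm and thickness 9 mm, joined by a core cylinder of radius 27 mm and height 211 mm. The lower flange rests on z = 0 and the three cylinders share a vertical axis.

The table is against the stool's +x side, with their −y faces flush. The spool is on top of the stool.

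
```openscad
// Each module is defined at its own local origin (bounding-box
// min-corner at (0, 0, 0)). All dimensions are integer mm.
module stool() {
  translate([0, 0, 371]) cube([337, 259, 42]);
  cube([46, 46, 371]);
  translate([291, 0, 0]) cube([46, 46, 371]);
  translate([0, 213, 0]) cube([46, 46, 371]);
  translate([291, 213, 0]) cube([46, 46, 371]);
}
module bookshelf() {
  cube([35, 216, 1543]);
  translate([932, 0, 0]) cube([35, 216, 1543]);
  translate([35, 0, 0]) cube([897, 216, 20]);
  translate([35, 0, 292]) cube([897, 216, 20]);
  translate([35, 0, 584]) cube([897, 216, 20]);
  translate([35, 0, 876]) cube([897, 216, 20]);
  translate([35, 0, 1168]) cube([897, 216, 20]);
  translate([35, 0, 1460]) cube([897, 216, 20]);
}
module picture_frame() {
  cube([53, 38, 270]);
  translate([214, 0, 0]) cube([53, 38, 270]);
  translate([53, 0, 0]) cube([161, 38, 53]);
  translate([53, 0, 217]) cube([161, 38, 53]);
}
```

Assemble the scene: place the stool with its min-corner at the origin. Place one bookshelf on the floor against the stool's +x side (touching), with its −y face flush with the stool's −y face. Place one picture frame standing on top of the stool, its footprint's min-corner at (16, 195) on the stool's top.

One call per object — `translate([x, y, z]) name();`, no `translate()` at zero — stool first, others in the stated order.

stool();
translate([337, 0, 0]) bookshelf();
translate([16, 195, 413]) picture_frame();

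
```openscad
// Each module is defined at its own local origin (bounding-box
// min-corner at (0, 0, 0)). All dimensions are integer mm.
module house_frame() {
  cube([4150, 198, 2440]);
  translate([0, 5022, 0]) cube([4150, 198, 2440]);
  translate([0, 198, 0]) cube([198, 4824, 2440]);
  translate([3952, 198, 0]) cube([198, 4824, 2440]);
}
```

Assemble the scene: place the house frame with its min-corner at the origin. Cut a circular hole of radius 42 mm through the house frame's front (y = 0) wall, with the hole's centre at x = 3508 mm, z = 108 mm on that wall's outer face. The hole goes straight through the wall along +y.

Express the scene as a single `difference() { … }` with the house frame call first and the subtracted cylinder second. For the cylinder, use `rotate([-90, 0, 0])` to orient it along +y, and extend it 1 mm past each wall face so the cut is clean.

difference() {
  house_frame();
  translate([3508, -1, 108]) rotate([-90, 0, 0]) cylinder(h = 200, r = 42);
}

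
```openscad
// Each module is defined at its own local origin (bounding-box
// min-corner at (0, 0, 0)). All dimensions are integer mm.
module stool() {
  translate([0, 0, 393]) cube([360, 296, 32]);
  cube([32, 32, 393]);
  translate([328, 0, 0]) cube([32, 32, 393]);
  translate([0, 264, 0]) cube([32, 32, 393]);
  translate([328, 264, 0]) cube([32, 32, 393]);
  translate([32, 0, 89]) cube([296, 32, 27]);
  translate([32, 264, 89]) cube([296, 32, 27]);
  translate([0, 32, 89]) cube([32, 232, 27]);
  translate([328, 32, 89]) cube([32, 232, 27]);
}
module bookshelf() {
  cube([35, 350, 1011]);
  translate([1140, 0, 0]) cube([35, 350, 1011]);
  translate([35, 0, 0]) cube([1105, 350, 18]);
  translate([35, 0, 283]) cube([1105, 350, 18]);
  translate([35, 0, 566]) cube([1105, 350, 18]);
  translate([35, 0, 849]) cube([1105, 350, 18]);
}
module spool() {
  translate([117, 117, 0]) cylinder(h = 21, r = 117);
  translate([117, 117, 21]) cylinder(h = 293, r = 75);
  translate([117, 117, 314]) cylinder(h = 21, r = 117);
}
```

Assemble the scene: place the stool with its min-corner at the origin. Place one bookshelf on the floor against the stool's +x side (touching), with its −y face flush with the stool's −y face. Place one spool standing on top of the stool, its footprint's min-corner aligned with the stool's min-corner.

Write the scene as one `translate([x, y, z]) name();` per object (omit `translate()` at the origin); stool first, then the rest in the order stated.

stool();
translate([360, 0, 0]) bookshelf();
translate([0, 0, 425]) spool();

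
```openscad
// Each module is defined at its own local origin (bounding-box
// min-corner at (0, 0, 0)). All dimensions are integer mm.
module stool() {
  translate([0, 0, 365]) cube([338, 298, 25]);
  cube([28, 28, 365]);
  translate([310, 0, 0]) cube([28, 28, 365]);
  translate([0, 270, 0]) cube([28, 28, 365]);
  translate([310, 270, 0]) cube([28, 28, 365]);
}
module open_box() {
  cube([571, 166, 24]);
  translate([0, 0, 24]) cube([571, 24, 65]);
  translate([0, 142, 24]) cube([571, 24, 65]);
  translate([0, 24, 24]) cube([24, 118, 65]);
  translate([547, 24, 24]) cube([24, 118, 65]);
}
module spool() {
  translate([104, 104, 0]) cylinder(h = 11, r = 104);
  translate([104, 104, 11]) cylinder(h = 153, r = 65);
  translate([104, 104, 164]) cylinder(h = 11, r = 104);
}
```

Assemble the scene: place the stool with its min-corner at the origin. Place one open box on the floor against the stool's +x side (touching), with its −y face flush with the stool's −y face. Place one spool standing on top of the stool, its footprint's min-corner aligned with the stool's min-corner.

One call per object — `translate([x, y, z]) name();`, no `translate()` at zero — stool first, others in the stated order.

stool();
translate([338, 0, 0]) open_box();
translate([0, 0, 390]) spool();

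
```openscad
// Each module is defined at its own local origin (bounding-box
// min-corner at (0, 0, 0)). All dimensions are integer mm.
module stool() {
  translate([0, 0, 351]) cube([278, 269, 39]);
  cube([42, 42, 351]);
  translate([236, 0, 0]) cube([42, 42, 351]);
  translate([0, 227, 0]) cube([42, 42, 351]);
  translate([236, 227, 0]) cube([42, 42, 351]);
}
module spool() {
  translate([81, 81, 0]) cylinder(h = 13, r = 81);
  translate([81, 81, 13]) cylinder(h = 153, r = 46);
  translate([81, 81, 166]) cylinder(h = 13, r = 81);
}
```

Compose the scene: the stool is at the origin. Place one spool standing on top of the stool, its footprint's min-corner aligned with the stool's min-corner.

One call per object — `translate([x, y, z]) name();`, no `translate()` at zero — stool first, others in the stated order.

stool();
translate([0, 0, 390]) spool();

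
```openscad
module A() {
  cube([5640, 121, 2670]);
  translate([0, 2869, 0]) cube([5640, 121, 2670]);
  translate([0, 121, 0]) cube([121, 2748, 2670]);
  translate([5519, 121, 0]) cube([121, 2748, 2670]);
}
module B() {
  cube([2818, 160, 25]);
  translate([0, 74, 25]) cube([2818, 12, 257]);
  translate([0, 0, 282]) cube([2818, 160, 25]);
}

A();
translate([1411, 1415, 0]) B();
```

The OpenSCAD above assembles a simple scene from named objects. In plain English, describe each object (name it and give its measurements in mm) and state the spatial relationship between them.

A is the wall frame of a small rectangular building: four walls, each 2670 mm tall and 121 mm thick, enclosing a footprint 5640 mm (x) by 2990 mm (y) outside-to-outside, with no floor or roof. The front and back walls (the −y and +y sides) span the full width; the two side walls fit between them.

B is an I-beam lying along x, 2818 mm long. Overall section height 307 mm. Two flanges 160 mm wide (y) and 25 mm thick, one on the floor and one at the top; a web 12 mm thick runs between them, centred on the flange width.

The I-beam sits inside the house frame, centred.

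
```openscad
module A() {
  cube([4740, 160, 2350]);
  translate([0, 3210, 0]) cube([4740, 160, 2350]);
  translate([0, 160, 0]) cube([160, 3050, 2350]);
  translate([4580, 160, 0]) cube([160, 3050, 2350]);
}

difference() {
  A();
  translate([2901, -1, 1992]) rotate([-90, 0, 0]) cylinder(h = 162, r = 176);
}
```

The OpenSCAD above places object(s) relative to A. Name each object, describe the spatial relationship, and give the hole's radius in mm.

The subtracted cylinder has r = 176 mm.

A is a house frame. The house frame has a circular hole through its front wall. The hole's radius is 176 mm.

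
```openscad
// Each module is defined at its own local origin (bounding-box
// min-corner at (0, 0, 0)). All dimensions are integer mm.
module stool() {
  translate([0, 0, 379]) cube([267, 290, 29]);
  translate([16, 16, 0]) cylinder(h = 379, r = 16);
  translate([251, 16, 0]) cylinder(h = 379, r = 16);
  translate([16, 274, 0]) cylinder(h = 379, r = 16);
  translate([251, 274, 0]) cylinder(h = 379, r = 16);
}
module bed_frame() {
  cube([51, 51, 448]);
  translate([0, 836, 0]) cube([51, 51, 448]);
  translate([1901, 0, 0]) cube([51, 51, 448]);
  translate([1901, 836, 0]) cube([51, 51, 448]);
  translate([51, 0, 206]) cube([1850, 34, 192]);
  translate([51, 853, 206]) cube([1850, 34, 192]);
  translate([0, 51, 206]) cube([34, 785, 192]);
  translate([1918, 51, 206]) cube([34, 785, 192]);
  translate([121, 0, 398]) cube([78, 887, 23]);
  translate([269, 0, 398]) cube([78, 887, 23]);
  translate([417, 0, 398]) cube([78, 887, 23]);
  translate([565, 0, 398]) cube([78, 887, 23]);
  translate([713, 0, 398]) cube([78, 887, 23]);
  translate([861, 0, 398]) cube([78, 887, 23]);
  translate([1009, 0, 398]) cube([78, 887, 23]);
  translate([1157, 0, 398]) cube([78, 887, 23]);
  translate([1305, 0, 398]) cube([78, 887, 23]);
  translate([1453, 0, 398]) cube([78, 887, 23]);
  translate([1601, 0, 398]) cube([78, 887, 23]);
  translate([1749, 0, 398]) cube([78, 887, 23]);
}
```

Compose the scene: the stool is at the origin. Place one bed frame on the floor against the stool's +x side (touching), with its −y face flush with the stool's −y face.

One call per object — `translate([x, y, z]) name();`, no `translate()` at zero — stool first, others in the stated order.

stool();
translate([267, 0, 0]) bed_frame();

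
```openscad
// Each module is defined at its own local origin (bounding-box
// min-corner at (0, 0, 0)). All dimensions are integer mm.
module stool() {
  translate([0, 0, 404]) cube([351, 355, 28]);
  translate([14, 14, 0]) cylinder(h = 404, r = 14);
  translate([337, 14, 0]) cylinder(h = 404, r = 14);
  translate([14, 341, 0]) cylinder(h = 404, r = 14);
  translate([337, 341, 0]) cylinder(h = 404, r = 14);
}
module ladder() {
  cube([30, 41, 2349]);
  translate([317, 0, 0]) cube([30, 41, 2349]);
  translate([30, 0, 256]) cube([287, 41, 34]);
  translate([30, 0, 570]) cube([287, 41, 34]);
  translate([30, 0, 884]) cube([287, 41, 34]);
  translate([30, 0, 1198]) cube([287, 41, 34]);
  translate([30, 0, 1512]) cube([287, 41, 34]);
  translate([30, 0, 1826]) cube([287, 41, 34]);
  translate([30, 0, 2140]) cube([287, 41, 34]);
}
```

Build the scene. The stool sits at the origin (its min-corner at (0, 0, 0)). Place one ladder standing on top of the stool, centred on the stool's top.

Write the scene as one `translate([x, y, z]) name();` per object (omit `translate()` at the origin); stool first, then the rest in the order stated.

stool();
translate([2, 157, 432]) ladder();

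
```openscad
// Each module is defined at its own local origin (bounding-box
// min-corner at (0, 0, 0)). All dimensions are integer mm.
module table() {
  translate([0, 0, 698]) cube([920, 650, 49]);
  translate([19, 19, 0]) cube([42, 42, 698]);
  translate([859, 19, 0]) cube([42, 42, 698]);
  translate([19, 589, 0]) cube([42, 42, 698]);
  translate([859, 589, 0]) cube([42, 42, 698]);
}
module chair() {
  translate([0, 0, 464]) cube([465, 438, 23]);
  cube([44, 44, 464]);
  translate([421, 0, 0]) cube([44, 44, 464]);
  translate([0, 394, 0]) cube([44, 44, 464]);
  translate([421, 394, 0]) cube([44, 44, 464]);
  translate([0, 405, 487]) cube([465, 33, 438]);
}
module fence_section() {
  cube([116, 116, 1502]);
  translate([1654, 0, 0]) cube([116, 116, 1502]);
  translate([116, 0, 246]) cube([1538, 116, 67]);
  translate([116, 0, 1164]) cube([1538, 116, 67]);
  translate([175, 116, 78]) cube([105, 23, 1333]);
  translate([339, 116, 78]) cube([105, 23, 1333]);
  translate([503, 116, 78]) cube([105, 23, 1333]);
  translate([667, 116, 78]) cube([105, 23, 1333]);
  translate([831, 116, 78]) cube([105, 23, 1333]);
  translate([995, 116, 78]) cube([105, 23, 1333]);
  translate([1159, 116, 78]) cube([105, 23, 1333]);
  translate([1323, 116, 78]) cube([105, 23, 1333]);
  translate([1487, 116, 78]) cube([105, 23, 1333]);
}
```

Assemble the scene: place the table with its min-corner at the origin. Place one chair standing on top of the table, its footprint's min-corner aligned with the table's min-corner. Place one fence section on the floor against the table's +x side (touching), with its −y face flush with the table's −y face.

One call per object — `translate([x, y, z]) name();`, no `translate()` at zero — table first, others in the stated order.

table();
translate([0, 0, 747]) chair();
translate([920, 0, 0]) fence_section();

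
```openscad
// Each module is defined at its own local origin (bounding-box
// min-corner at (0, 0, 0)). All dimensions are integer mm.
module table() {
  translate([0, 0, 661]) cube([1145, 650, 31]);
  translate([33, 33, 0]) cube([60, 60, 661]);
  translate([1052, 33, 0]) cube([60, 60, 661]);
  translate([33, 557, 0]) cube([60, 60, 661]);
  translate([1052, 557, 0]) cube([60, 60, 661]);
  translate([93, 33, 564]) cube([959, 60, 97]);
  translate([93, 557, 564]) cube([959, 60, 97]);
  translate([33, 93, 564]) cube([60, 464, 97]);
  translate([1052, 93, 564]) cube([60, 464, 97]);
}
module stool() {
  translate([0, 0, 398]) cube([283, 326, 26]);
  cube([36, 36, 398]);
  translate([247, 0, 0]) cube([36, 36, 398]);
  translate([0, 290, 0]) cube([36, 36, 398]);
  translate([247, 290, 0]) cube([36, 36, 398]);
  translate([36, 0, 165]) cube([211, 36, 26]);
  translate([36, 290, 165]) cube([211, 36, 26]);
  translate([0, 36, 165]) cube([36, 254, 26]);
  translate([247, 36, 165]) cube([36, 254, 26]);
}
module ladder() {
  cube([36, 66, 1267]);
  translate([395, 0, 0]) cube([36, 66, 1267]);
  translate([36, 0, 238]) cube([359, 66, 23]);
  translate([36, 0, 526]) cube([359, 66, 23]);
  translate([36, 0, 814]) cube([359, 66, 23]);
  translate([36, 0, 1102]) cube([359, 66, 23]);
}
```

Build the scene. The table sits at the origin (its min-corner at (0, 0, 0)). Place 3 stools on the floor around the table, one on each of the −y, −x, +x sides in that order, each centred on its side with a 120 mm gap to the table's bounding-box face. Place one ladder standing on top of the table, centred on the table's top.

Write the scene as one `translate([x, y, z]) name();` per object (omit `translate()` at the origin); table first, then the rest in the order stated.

table();
translate([431, -446, 0]) stool();
translate([-403, 162, 0]) stool();
translate([1265, 162, 0]) stool();
translate([357, 292, 692]) ladder();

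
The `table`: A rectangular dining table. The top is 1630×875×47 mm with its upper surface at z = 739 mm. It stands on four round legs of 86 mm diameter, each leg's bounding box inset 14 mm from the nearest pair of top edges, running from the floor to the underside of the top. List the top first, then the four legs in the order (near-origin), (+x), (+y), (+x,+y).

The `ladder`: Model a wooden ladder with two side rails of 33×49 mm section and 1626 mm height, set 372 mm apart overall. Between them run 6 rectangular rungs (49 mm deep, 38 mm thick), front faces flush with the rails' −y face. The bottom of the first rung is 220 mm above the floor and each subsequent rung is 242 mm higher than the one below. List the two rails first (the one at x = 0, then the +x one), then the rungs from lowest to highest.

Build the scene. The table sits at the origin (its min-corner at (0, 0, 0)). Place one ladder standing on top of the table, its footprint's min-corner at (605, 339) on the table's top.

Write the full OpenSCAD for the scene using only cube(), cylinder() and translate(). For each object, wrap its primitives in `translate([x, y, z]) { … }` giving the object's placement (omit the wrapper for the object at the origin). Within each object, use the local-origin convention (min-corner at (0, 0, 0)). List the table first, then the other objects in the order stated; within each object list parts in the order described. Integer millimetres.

translate([0, 0, 692]) cube([1630, 875, 47]);
translate([57, 57, 0]) cylinder(h = 692, r = 43);
translate([1573, 57, 0]) cylinder(h = 692, r = 43);
translate([57, 818, 0]) cylinder(h = 692, r = 43);
translate([1573, 818, 0]) cylinder(h = 692, r = 43);
translate([605, 339, 739]) {
  cube([33, 49, 1626]);
  translate([339, 0, 0]) cube([33, 49, 1626]);
  translate([33, 0, 220]) cube([306, 49, 38]);
  translate([33, 0, 462]) cube([306, 49, 38]);
  translate([33, 0, 704]) cube([306, 49, 38]);
  translate([33, 0, 946]) cube([306, 49, 38]);
  translate([33, 0, 1188]) cube([306, 49, 38]);
  translate([33, 0, 1430]) cube([306, 49, 38]);
}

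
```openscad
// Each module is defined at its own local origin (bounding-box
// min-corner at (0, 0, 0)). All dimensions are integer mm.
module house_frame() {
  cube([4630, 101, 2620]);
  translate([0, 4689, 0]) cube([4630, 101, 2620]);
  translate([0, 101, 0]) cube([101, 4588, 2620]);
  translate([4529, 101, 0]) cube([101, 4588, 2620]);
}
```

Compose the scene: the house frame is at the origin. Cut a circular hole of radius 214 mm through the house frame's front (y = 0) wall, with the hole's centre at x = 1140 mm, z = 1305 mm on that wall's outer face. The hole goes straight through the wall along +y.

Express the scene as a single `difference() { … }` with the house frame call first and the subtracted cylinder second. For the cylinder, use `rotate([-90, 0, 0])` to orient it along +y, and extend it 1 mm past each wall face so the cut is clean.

difference() {
  house_frame();
  translate([1140, -1, 1305]) rotate([-90, 0, 0]) cylinder(h = 103, r = 214);
}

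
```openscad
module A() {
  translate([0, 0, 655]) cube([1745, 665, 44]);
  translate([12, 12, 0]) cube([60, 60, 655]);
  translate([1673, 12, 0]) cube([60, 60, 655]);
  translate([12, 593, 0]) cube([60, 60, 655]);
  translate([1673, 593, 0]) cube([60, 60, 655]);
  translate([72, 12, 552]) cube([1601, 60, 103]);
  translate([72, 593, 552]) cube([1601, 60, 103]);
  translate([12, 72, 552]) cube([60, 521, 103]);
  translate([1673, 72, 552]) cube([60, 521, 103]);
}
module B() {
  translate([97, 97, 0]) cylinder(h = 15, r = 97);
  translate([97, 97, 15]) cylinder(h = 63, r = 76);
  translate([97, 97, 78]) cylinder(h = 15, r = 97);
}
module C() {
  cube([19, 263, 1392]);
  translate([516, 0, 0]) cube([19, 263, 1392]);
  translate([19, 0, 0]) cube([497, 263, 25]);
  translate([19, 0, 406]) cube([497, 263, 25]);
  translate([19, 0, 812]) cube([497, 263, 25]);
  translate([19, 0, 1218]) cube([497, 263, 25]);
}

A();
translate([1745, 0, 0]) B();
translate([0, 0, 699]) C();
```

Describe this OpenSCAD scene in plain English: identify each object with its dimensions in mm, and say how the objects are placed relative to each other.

A is a table: top 1745 mm (x) × 665 mm (y), 44 mm thick, upper face at z = 699 mm, on four 60×60 mm square legs, each inset 12 mm from the nearest pair of top edges, running from z = 0 to the bottom of the top. Four apron rails, 60 mm thick and 103 mm tall, run between adjacent legs with their top edges flush with the underside of the top and their outer faces flush with the legs' outer faces.

B is a spool: two coaxial disc flanges of radius 97 mm and thickness 15 mm, joined by a core cylinder of radius 76 mm and height 63 mm. The lower flange rests on z = 0 and the three cylinders share a vertical axis.

C is an open bookshelf. Two side panels, each 19 mm thick, 263 mm deep and 1392 mm tall, stand 535 mm apart (outside-to-outside). Between them sit 4 shelves, each 25 mm thick and 263 mm deep, spanning the full gap between the sides. The bottom shelf rests on the floor (its underside at z = 0) and the clear gap between one shelf's top and the next shelf's underside is 381 mm.

The spool is against the table's +x side, with their −y faces flush. The bookshelf is on top of the table.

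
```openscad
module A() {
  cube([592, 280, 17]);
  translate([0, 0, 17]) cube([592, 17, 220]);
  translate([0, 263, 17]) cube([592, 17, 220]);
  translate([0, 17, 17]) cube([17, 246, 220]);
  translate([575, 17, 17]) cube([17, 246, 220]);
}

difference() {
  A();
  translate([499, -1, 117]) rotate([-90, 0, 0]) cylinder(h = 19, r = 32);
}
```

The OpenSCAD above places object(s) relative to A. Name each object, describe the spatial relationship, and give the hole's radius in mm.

A is an open box. The open box has a circular hole through its front wall. The hole's radius is 32 mm.

The subtracted cylinder has r = 32 mm.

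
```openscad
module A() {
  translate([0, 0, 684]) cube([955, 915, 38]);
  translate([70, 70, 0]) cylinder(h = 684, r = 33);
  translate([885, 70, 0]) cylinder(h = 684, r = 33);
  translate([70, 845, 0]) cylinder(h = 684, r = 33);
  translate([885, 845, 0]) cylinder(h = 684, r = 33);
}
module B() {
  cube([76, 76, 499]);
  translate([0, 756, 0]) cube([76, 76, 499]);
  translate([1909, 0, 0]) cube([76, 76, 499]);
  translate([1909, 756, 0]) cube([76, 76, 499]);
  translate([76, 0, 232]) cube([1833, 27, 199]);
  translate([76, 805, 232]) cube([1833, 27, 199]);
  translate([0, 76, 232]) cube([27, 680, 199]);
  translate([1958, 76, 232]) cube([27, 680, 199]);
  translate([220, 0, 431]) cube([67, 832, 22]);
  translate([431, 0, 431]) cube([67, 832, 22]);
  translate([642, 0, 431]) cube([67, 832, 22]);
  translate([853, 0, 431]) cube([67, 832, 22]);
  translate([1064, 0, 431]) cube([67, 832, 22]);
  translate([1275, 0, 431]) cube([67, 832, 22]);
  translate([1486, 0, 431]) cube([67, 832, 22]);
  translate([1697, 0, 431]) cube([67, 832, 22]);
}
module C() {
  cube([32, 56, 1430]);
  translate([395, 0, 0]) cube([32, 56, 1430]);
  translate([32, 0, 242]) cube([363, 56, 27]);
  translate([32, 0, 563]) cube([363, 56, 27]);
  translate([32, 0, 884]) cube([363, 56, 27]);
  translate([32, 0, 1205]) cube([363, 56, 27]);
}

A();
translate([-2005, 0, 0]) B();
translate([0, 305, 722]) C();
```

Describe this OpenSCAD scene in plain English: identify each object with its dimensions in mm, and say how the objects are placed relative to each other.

A is a table: top 955 mm (x) × 915 mm (y), 38 mm thick, upper face at z = 722 mm, on four round legs of 66 mm diameter, each leg's bounding box inset 37 mm from the nearest pair of top edges, running from z = 0 to the bottom of the top.

B is a bed frame 1985 mm long (x) by 832 mm wide (y). Four 76×76 mm corner posts, 499 mm tall, at the corners of the footprint. Four rails of 27 mm thickness and 199 mm height run between adjacent posts with their undersides at z = 232 mm, their outer faces flush with the outside of the frame (the two x-running rails run between the posts' inner faces; the two y-running rails run between the posts' inner faces). 8 slats, each 67 mm wide (x) and 22 mm thick, lie across the top of the two x-running rails, running the full 832 mm width of the frame in y; the slats are evenly spaced along x between the inner faces of the end posts with equal gaps (rounded down to the nearest mm) at the −x end and between each pair — any rounding remainder accumulates at the +x end.

C is a wooden ladder with two side rails of 32×56 mm section and 1430 mm height, set 427 mm apart overall. Between them run 4 rectangular rungs (56 mm deep, 27 mm thick), front faces flush with the rails' −y face. The bottom of the first rung is 242 mm above the floor and each subsequent rung is 321 mm higher than the one below.

The bed frame is on the floor beside the table on its −x side. The ladder is on top of the table.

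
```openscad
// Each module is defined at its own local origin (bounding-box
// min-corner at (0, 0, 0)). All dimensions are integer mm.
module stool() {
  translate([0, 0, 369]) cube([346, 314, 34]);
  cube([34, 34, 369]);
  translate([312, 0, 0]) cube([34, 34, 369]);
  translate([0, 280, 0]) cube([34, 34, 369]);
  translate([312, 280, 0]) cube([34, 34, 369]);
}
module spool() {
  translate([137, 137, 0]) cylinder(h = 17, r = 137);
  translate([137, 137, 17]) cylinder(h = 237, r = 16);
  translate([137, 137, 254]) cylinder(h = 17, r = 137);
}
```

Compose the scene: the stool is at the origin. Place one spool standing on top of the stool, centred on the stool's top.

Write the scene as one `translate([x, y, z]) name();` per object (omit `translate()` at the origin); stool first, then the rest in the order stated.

stool();
translate([36, 20, 403]) spool();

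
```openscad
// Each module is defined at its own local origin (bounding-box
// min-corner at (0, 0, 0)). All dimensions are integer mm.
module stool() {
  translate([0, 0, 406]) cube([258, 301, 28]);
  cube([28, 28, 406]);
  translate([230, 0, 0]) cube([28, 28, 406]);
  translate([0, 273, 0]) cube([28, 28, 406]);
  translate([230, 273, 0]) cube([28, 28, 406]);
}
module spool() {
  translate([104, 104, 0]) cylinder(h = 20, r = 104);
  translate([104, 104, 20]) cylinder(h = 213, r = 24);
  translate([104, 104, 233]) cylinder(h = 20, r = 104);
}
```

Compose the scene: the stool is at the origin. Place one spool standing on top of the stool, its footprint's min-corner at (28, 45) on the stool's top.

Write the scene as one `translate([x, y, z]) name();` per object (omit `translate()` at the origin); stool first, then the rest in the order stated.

stool();
translate([28, 45, 434]) spool();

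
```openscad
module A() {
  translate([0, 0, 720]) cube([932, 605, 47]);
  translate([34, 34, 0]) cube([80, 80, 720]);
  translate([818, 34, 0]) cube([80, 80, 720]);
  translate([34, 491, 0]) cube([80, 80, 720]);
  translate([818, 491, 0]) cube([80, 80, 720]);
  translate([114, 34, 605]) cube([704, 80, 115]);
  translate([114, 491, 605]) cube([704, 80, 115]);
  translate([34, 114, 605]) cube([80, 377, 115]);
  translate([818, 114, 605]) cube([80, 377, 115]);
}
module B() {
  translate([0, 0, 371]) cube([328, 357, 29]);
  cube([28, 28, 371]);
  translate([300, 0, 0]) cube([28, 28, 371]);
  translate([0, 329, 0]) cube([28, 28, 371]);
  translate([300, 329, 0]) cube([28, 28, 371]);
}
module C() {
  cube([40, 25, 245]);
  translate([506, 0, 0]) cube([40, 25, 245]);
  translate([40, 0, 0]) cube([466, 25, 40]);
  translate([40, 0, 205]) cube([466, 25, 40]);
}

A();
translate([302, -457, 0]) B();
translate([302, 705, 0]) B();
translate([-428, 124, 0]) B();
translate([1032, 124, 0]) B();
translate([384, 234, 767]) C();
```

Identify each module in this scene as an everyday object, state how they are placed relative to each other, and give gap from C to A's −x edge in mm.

The picture frame's min-x is at 384; the table's min-x is 0; gap = 384 mm.

A is a table. B is a stool. C is a picture frame. Four stools sit around the table at the −y, +y, −x, +x sides. The picture frame is on top of the table. The gap from the picture frame to the table's −x edge is 384 mm.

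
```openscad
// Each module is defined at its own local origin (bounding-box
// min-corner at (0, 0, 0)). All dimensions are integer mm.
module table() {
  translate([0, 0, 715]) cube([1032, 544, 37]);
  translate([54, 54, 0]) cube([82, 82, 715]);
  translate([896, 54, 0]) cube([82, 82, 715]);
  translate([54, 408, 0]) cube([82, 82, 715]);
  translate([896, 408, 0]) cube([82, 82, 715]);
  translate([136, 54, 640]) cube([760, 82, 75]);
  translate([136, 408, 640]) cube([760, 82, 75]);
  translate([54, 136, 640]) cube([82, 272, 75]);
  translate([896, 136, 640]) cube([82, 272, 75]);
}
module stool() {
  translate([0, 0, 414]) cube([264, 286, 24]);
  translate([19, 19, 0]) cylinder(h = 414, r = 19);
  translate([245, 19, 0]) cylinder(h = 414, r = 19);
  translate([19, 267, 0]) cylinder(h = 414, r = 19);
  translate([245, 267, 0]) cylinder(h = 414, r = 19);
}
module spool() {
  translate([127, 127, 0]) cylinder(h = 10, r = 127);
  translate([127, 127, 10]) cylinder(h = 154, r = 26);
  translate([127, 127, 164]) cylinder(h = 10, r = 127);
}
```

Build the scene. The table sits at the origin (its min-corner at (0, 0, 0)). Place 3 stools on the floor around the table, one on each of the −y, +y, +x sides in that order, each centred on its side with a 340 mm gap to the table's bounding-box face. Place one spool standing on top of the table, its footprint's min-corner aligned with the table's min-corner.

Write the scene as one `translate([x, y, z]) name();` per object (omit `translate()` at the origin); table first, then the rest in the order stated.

table();
translate([384, -626, 0]) stool();
translate([384, 884, 0]) stool();
translate([1372, 129, 0]) stool();
translate([0, 0, 752]) spool();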